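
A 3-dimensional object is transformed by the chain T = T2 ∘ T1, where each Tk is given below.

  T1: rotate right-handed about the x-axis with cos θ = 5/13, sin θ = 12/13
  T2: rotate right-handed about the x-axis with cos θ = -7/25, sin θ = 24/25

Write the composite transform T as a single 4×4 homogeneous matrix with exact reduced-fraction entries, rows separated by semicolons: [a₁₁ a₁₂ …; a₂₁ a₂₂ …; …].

T = [1 0 0 0; 0 -323/325 -36/325 0; 0 36/325 -323/325 0; 0 0 0 1]

T1 = [1 0 0 0; 0 5/13 -12/13 0; 0 12/13 5/13 0; 0 0 0 1]
T2·T1 = [1 0 0 0; 0 -323/325 -36/325 0; 0 36/325 -323/325 0; 0 0 0 1]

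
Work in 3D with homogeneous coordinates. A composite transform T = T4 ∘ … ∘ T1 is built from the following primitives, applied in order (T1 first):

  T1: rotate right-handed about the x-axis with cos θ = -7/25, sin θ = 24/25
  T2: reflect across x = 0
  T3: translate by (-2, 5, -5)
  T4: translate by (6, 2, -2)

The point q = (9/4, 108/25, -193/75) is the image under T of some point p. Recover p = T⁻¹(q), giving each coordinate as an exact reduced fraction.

p = (7/4, 5, 4/3)

T1 = [1 0 0 0; 0 -7/25 -24/25 0; 0 24/25 -7/25 0; 0 0 0 1]
T2·T1 = [-1 0 0 0; 0 -7/25 -24/25 0; 0 24/25 -7/25 0; 0 0 0 1]
T3·…·T1 = [-1 0 0 -2; 0 -7/25 -24/25 5; 0 24/25 -7/25 -5; 0 0 0 1]
T4·…·T1 = [-1 0 0 4; 0 -7/25 -24/25 7; 0 24/25 -7/25 -7; 0 0 0 1]
det M = -1; M⁻¹ = [-1 0 0 4; 0 -7/25 24/25 217/25; 0 -24/25 -7/25 119/25; 0 0 0 1]
M⁻¹ · (9/4, 108/25, -193/75)ᵀ = (7/4, 5, 4/3)ᵀ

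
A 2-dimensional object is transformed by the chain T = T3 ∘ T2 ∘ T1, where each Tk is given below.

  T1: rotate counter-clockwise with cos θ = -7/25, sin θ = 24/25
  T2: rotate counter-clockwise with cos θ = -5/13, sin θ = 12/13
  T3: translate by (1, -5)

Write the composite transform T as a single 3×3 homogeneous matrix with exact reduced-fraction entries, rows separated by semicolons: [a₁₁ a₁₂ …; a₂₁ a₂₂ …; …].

T = [-253/325 204/325 1; -204/325 -253/325 -5; 0 0 1]

T1 = [-7/25 -24/25 0; 24/25 -7/25 0; 0 0 1]
T2·T1 = [-253/325 204/325 0; -204/325 -253/325 0; 0 0 1]
T3·…·T1 = [-253/325 204/325 1; -204/325 -253/325 -5; 0 0 1]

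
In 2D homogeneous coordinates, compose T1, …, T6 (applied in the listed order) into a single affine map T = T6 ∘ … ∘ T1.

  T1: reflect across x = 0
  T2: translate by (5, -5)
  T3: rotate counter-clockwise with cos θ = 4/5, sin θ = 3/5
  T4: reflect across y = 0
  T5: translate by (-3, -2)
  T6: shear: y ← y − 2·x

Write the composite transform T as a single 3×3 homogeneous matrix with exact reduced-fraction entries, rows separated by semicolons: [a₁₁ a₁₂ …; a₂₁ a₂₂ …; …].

T = [-4/5 -3/5 4; 11/5 2/5 -9; 0 0 1]

T1 = [-1 0 0; 0 1 0; 0 0 1]
T2·T1 = [-1 0 5; 0 1 -5; 0 0 1]
T3·…·T1 = [-4/5 -3/5 7; -3/5 4/5 -1; 0 0 1]
T4·…·T1 = [-4/5 -3/5 7; 3/5 -4/5 1; 0 0 1]
T5·…·T1 = [-4/5 -3/5 4; 3/5 -4/5 -1; 0 0 1]
T6·…·T1 = [-4/5 -3/5 4; 11/5 2/5 -9; 0 0 1]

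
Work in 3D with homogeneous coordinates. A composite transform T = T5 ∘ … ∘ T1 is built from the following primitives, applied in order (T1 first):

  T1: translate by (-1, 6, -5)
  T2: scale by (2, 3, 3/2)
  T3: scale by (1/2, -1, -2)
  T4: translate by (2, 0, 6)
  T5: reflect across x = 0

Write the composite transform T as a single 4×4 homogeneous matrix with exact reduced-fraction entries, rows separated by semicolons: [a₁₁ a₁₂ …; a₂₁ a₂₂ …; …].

T = [-1 0 0 -1; 0 -3 0 -18; 0 0 -3 21; 0 0 0 1]

T1 = [1 0 0 -1; 0 1 0 6; 0 0 1 -5; 0 0 0 1]
T2·T1 = [2 0 0 -2; 0 3 0 18; 0 0 3/2 -15/2; 0 0 0 1]
T3·…·T1 = [1 0 0 -1; 0 -3 0 -18; 0 0 -3 15; 0 0 0 1]
T4·…·T1 = [1 0 0 1; 0 -3 0 -18; 0 0 -3 21; 0 0 0 1]
T5·…·T1 = [-1 0 0 -1; 0 -3 0 -18; 0 0 -3 21; 0 0 0 1]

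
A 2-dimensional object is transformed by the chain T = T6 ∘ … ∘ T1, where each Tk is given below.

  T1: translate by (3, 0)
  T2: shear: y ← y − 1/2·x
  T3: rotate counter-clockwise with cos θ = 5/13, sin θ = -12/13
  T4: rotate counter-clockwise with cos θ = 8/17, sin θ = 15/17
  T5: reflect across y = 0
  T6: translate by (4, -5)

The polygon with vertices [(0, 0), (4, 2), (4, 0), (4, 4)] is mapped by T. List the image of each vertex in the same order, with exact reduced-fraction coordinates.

T1 translate by (3, 0): (0, 0) → (3, 0); (4, 2) → (7, 2); (4, 0) → (7, 0); (4, 4) → (7, 4)
T2 shear: y ← y − 1/2·x: (3, 0) → (3, -3/2); (7, 2) → (7, -3/2); (7, 0) → (7, -7/2); (7, 4) → (7, 1/2)
T3 rotate counter-clockwise with cos θ = 5/13, sin θ = -12/13: (3, -3/2) → (-3/13, -87/26); (7, -3/2) → (17/13, -183/26); (7, -7/2) → (-7/13, -203/26); (7, 1/2) → (41/13, -163/26)
T4 rotate counter-clockwise with cos θ = 8/17, sin θ = 15/17: (-3/13, -87/26) → (1257/442, -393/221); (17/13, -183/26) → (3017/442, -477/221); (-7/13, -203/26) → (2933/442, -917/221); (41/13, -163/26) → (3101/442, -37/221)
T5 reflect across y = 0: (1257/442, -393/221) → (1257/442, 393/221); (3017/442, -477/221) → (3017/442, 477/221); (2933/442, -917/221) → (2933/442, 917/221); (3101/442, -37/221) → (3101/442, 37/221)
T6 translate by (4, -5): (1257/442, 393/221) → (3025/442, -712/221); (3017/442, 477/221) → (4785/442, -628/221); (2933/442, 917/221) → (4701/442, -188/221); (3101/442, 37/221) → (4869/442, -1068/221)

image vertices: (3025/442, -712/221), (4785/442, -628/221), (4701/442, -188/221), (4869/442, -1068/221)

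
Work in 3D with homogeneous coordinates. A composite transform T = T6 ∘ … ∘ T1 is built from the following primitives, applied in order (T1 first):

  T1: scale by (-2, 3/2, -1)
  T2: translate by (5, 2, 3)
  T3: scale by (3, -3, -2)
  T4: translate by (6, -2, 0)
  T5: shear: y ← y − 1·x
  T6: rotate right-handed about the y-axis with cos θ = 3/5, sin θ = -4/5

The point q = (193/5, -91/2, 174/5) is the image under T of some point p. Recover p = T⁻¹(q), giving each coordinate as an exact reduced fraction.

T1 = [-2 0 0 0; 0 3/2 0 0; 0 0 -1 0; 0 0 0 1]
T2·T1 = [-2 0 0 5; 0 3/2 0 2; 0 0 -1 3; 0 0 0 1]
T3·…·T1 = [-6 0 0 15; 0 -9/2 0 -6; 0 0 2 -6; 0 0 0 1]
T4·…·T1 = [-6 0 0 21; 0 -9/2 0 -8; 0 0 2 -6; 0 0 0 1]
T5·…·T1 = [-6 0 0 21; 6 -9/2 0 -29; 0 0 2 -6; 0 0 0 1]
T6·…·T1 = [-18/5 0 -8/5 87/5; 6 -9/2 0 -29; -24/5 0 6/5 66/5; 0 0 0 1]
det M = 54; M⁻¹ = [-1/10 0 -2/15 7/2; -2/15 -2/9 -8/45 -16/9; -2/5 0 3/10 3; 0 0 0 1]
M⁻¹ · (193/5, -91/2, 174/5)ᵀ = (-5, -3, -2)ᵀ

p = (-5, -3, -2)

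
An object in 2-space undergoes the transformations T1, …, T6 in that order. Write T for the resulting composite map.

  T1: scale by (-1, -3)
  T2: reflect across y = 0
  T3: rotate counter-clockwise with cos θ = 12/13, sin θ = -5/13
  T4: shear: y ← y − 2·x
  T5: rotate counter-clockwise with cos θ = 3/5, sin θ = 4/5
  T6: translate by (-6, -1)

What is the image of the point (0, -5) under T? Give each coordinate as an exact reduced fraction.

T1 scale by (-1, -3): (0, -5) → (0, 15)
T2 reflect across y = 0: (0, 15) → (0, -15)
T3 rotate counter-clockwise with cos θ = 12/13, sin θ = -5/13: (0, -15) → (-75/13, -180/13)
T4 shear: y ← y − 2·x: (-75/13, -180/13) → (-75/13, -30/13)
T5 rotate counter-clockwise with cos θ = 3/5, sin θ = 4/5: (-75/13, -30/13) → (-21/13, -6)
T6 translate by (-6, -1): (-21/13, -6) → (-99/13, -7)

T(p) = (-99/13, -7)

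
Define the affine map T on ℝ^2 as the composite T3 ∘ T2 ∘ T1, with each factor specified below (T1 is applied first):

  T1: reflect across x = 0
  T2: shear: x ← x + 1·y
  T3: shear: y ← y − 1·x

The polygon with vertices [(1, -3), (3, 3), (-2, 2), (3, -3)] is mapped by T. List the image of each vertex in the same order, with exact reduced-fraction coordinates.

T1 reflect across x = 0: (1, -3) → (-1, -3); (3, 3) → (-3, 3); (-2, 2) → (2, 2); (3, -3) → (-3, -3)
T2 shear: x ← x + 1·y: (-1, -3) → (-4, -3); (-3, 3) → (0, 3); (2, 2) → (4, 2); (-3, -3) → (-6, -3)
T3 shear: y ← y − 1·x: (-4, -3) → (-4, 1); (0, 3) → (0, 3); (4, 2) → (4, -2); (-6, -3) → (-6, 3)

image vertices: (-4, 1), (0, 3), (4, -2), (-6, 3)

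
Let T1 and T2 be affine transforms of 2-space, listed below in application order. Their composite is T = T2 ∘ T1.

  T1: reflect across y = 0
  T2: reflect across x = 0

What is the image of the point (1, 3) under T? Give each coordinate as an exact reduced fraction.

T(p) = (-1, -3)

T1 reflect across y = 0: (1, 3) → (1, -3)
T2 reflect across x = 0: (1, -3) → (-1, -3)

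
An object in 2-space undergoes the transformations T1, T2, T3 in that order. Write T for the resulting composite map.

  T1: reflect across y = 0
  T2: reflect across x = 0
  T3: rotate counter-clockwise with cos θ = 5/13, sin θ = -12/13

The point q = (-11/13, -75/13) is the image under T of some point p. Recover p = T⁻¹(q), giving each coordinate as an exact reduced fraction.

p = (-5, 3)

T1 = [1 0 0; 0 -1 0; 0 0 1]
T2·T1 = [-1 0 0; 0 -1 0; 0 0 1]
T3·…·T1 = [-5/13 -12/13 0; 12/13 -5/13 0; 0 0 1]
det M = 1; M⁻¹ = [-5/13 12/13 0; -12/13 -5/13 0; 0 0 1]
M⁻¹ · (-11/13, -75/13)ᵀ = (-5, 3)ᵀ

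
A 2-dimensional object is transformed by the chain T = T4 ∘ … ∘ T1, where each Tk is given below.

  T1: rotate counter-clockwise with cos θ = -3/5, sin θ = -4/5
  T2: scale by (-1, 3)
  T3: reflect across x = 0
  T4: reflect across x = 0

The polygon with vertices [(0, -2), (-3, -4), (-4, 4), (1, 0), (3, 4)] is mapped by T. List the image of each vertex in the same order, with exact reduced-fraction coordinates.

T1 rotate counter-clockwise with cos θ = -3/5, sin θ = -4/5: (0, -2) → (-8/5, 6/5); (-3, -4) → (-7/5, 24/5); (-4, 4) → (28/5, 4/5); (1, 0) → (-3/5, -4/5); (3, 4) → (7/5, -24/5)
T2 scale by (-1, 3): (-8/5, 6/5) → (8/5, 18/5); (-7/5, 24/5) → (7/5, 72/5); (28/5, 4/5) → (-28/5, 12/5); (-3/5, -4/5) → (3/5, -12/5); (7/5, -24/5) → (-7/5, -72/5)
T3 reflect across x = 0: (8/5, 18/5) → (-8/5, 18/5); (7/5, 72/5) → (-7/5, 72/5); (-28/5, 12/5) → (28/5, 12/5); (3/5, -12/5) → (-3/5, -12/5); (-7/5, -72/5) → (7/5, -72/5)
T4 reflect across x = 0: (-8/5, 18/5) → (8/5, 18/5); (-7/5, 72/5) → (7/5, 72/5); (28/5, 12/5) → (-28/5, 12/5); (-3/5, -12/5) → (3/5, -12/5); (7/5, -72/5) → (-7/5, -72/5)

image vertices: (8/5, 18/5), (7/5, 72/5), (-28/5, 12/5), (3/5, -12/5), (-7/5, -72/5)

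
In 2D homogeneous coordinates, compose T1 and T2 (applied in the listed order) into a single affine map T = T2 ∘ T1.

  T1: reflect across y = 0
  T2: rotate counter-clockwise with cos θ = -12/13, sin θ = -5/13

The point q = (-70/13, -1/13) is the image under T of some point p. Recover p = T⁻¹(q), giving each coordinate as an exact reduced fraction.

T1 = [1 0 0; 0 -1 0; 0 0 1]
T2·T1 = [-12/13 -5/13 0; -5/13 12/13 0; 0 0 1]
det M = -1; M⁻¹ = [-12/13 -5/13 0; -5/13 12/13 0; 0 0 1]
M⁻¹ · (-70/13, -1/13)ᵀ = (5, 2)ᵀ

p = (5, 2)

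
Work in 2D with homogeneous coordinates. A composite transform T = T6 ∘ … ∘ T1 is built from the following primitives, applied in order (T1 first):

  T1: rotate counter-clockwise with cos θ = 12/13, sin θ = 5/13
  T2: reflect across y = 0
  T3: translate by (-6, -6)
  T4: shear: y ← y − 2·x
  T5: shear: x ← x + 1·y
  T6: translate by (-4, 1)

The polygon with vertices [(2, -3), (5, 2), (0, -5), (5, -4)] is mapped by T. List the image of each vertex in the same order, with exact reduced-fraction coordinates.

T1 rotate counter-clockwise with cos θ = 12/13, sin θ = 5/13: (2, -3) → (3, -2); (5, 2) → (50/13, 49/13); (0, -5) → (25/13, -60/13); (5, -4) → (80/13, -23/13)
T2 reflect across y = 0: (3, -2) → (3, 2); (50/13, 49/13) → (50/13, -49/13); (25/13, -60/13) → (25/13, 60/13); (80/13, -23/13) → (80/13, 23/13)
T3 translate by (-6, -6): (3, 2) → (-3, -4); (50/13, -49/13) → (-28/13, -127/13); (25/13, 60/13) → (-53/13, -18/13); (80/13, 23/13) → (2/13, -55/13)
T4 shear: y ← y − 2·x: (-3, -4) → (-3, 2); (-28/13, -127/13) → (-28/13, -71/13); (-53/13, -18/13) → (-53/13, 88/13); (2/13, -55/13) → (2/13, -59/13)
T5 shear: x ← x + 1·y: (-3, 2) → (-1, 2); (-28/13, -71/13) → (-99/13, -71/13); (-53/13, 88/13) → (35/13, 88/13); (2/13, -59/13) → (-57/13, -59/13)
T6 translate by (-4, 1): (-1, 2) → (-5, 3); (-99/13, -71/13) → (-151/13, -58/13); (35/13, 88/13) → (-17/13, 101/13); (-57/13, -59/13) → (-109/13, -46/13)

image vertices: (-5, 3), (-151/13, -58/13), (-17/13, 101/13), (-109/13, -46/13)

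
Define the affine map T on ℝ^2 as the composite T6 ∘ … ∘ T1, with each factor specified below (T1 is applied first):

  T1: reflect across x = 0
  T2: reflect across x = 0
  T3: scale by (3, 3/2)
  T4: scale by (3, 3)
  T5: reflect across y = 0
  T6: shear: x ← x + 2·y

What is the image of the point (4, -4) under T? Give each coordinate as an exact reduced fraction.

T(p) = (72, 18)

T1 reflect across x = 0: (4, -4) → (-4, -4)
T2 reflect across x = 0: (-4, -4) → (4, -4)
T3 scale by (3, 3/2): (4, -4) → (12, -6)
T4 scale by (3, 3): (12, -6) → (36, -18)
T5 reflect across y = 0: (36, -18) → (36, 18)
T6 shear: x ← x + 2·y: (36, 18) → (72, 18)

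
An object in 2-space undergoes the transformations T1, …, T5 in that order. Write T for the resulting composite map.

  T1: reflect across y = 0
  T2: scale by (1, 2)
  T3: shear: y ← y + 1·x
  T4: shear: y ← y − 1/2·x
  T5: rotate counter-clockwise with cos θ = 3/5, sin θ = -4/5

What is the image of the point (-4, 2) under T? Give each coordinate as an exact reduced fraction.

T1 reflect across y = 0: (-4, 2) → (-4, -2)
T2 scale by (1, 2): (-4, -2) → (-4, -4)
T3 shear: y ← y + 1·x: (-4, -4) → (-4, -8)
T4 shear: y ← y − 1/2·x: (-4, -8) → (-4, -6)
T5 rotate counter-clockwise with cos θ = 3/5, sin θ = -4/5: (-4, -6) → (-36/5, -2/5)

T(p) = (-36/5, -2/5)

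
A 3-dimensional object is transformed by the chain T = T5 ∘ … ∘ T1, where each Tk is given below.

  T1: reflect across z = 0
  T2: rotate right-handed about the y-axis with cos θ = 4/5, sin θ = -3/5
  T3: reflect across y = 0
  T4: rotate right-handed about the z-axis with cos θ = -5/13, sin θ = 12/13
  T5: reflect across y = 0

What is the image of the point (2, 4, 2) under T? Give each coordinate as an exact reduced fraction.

T1 reflect across z = 0: (2, 4, 2) → (2, 4, -2)
T2 rotate right-handed about the y-axis with cos θ = 4/5, sin θ = -3/5: (2, 4, -2) → (14/5, 4, -2/5)
T3 reflect across y = 0: (14/5, 4, -2/5) → (14/5, -4, -2/5)
T4 rotate right-handed about the z-axis with cos θ = -5/13, sin θ = 12/13: (14/5, -4, -2/5) → (34/13, 268/65, -2/5)
T5 reflect across y = 0: (34/13, 268/65, -2/5) → (34/13, -268/65, -2/5)

T(p) = (34/13, -268/65, -2/5)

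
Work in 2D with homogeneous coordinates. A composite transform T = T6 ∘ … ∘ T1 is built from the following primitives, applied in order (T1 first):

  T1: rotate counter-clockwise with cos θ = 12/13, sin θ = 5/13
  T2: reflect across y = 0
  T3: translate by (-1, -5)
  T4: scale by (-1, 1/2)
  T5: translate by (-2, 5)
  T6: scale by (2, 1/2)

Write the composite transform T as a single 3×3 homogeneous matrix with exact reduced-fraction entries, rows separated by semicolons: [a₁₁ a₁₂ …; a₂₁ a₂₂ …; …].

T = [-24/13 10/13 -2; -5/52 -3/13 5/4; 0 0 1]

T1 = [12/13 -5/13 0; 5/13 12/13 0; 0 0 1]
T2·T1 = [12/13 -5/13 0; -5/13 -12/13 0; 0 0 1]
T3·…·T1 = [12/13 -5/13 -1; -5/13 -12/13 -5; 0 0 1]
T4·…·T1 = [-12/13 5/13 1; -5/26 -6/13 -5/2; 0 0 1]
T5·…·T1 = [-12/13 5/13 -1; -5/26 -6/13 5/2; 0 0 1]
T6·…·T1 = [-24/13 10/13 -2; -5/52 -3/13 5/4; 0 0 1]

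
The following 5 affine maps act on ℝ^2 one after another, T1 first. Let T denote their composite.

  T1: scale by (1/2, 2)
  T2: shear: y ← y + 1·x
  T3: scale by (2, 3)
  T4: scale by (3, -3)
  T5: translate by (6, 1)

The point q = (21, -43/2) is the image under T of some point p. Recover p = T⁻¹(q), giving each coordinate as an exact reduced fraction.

p = (5, 0)

T1 = [1/2 0 0; 0 2 0; 0 0 1]
T2·T1 = [1/2 0 0; 1/2 2 0; 0 0 1]
T3·…·T1 = [1 0 0; 3/2 6 0; 0 0 1]
T4·…·T1 = [3 0 0; -9/2 -18 0; 0 0 1]
T5·…·T1 = [3 0 6; -9/2 -18 1; 0 0 1]
det M = -54; M⁻¹ = [1/3 0 -2; -1/12 -1/18 5/9; 0 0 1]
M⁻¹ · (21, -43/2)ᵀ = (5, 0)ᵀ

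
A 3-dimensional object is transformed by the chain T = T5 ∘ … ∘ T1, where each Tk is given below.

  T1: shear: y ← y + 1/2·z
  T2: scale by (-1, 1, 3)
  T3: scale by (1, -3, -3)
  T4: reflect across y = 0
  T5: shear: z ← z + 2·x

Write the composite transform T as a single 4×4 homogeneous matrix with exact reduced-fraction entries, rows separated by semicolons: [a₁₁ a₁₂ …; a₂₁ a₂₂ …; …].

T1 = [1 0 0 0; 0 1 1/2 0; 0 0 1 0; 0 0 0 1]
T2·T1 = [-1 0 0 0; 0 1 1/2 0; 0 0 3 0; 0 0 0 1]
T3·…·T1 = [-1 0 0 0; 0 -3 -3/2 0; 0 0 -9 0; 0 0 0 1]
T4·…·T1 = [-1 0 0 0; 0 3 3/2 0; 0 0 -9 0; 0 0 0 1]
T5·…·T1 = [-1 0 0 0; 0 3 3/2 0; -2 0 -9 0; 0 0 0 1]

T = [-1 0 0 0; 0 3 3/2 0; -2 0 -9 0; 0 0 0 1]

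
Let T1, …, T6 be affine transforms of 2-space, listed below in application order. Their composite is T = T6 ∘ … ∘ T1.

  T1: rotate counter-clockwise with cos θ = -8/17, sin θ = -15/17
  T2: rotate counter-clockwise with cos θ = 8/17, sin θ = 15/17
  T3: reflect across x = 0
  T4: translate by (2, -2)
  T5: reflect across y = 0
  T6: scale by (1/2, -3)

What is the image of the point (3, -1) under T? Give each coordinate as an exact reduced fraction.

T(p) = (335/578, -4377/289)

T1 rotate counter-clockwise with cos θ = -8/17, sin θ = -15/17: (3, -1) → (-39/17, -37/17)
T2 rotate counter-clockwise with cos θ = 8/17, sin θ = 15/17: (-39/17, -37/17) → (243/289, -881/289)
T3 reflect across x = 0: (243/289, -881/289) → (-243/289, -881/289)
T4 translate by (2, -2): (-243/289, -881/289) → (335/289, -1459/289)
T5 reflect across y = 0: (335/289, -1459/289) → (335/289, 1459/289)
T6 scale by (1/2, -3): (335/289, 1459/289) → (335/578, -4377/289)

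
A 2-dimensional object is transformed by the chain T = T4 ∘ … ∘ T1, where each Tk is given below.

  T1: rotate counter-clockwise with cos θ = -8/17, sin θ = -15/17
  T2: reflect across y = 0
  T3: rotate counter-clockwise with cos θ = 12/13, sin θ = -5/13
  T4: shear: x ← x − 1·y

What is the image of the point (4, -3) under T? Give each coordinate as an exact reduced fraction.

T1 rotate counter-clockwise with cos θ = -8/17, sin θ = -15/17: (4, -3) → (-77/17, -36/17)
T2 reflect across y = 0: (-77/17, -36/17) → (-77/17, 36/17)
T3 rotate counter-clockwise with cos θ = 12/13, sin θ = -5/13: (-77/17, 36/17) → (-744/221, 817/221)
T4 shear: x ← x − 1·y: (-744/221, 817/221) → (-1561/221, 817/221)

T(p) = (-1561/221, 817/221)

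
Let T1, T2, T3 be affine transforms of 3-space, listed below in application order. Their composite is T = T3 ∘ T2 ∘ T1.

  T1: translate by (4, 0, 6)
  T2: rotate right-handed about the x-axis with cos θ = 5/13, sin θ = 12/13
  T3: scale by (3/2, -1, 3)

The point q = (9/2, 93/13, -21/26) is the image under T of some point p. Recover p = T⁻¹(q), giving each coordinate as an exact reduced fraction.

T1 = [1 0 0 4; 0 1 0 0; 0 0 1 6; 0 0 0 1]
T2·T1 = [1 0 0 4; 0 5/13 -12/13 -72/13; 0 12/13 5/13 30/13; 0 0 0 1]
T3·…·T1 = [3/2 0 0 6; 0 -5/13 12/13 72/13; 0 36/13 15/13 90/13; 0 0 0 1]
det M = -9/2; M⁻¹ = [2/3 0 0 -4; 0 -5/13 4/13 0; 0 12/13 5/39 -6; 0 0 0 1]
M⁻¹ · (9/2, 93/13, -21/26)ᵀ = (-1, -3, 1/2)ᵀ

p = (-1, -3, 1/2)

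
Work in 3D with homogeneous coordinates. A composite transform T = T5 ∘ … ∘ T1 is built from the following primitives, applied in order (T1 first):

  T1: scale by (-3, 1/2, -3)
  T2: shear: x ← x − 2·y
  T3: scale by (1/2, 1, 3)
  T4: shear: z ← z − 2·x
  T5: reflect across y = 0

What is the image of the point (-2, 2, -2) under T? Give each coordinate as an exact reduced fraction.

T1 scale by (-3, 1/2, -3): (-2, 2, -2) → (6, 1, 6)
T2 shear: x ← x − 2·y: (6, 1, 6) → (4, 1, 6)
T3 scale by (1/2, 1, 3): (4, 1, 6) → (2, 1, 18)
T4 shear: z ← z − 2·x: (2, 1, 18) → (2, 1, 14)
T5 reflect across y = 0: (2, 1, 14) → (2, -1, 14)

T(p) = (2, -1, 14)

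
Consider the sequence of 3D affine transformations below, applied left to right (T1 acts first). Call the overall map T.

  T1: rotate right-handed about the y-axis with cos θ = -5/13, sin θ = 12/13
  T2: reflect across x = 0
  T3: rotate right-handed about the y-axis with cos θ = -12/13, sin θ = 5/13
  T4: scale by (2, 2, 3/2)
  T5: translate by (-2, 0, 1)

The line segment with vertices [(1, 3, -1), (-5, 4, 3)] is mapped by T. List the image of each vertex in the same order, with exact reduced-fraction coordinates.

T1 rotate right-handed about the y-axis with cos θ = -5/13, sin θ = 12/13: (1, 3, -1) → (-17/13, 3, -7/13); (-5, 4, 3) → (61/13, 4, 45/13)
T2 reflect across x = 0: (-17/13, 3, -7/13) → (17/13, 3, -7/13); (61/13, 4, 45/13) → (-61/13, 4, 45/13)
T3 rotate right-handed about the y-axis with cos θ = -12/13, sin θ = 5/13: (17/13, 3, -7/13) → (-239/169, 3, -1/169); (-61/13, 4, 45/13) → (957/169, 4, -235/169)
T4 scale by (2, 2, 3/2): (-239/169, 3, -1/169) → (-478/169, 6, -3/338); (957/169, 4, -235/169) → (1914/169, 8, -705/338)
T5 translate by (-2, 0, 1): (-478/169, 6, -3/338) → (-816/169, 6, 335/338); (1914/169, 8, -705/338) → (1576/169, 8, -367/338)

image vertices: (-816/169, 6, 335/338), (1576/169, 8, -367/338)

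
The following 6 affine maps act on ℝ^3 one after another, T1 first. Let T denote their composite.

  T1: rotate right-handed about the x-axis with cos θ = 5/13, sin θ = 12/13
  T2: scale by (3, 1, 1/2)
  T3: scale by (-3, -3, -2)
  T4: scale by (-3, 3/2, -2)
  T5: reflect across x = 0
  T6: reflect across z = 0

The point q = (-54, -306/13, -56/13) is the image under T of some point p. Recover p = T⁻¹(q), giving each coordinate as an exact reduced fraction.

T1 = [1 0 0 0; 0 5/13 -12/13 0; 0 12/13 5/13 0; 0 0 0 1]
T2·T1 = [3 0 0 0; 0 5/13 -12/13 0; 0 6/13 5/26 0; 0 0 0 1]
T3·…·T1 = [-9 0 0 0; 0 -15/13 36/13 0; 0 -12/13 -5/13 0; 0 0 0 1]
T4·…·T1 = [27 0 0 0; 0 -45/26 54/13 0; 0 24/13 10/13 0; 0 0 0 1]
T5·…·T1 = [-27 0 0 0; 0 -45/26 54/13 0; 0 24/13 10/13 0; 0 0 0 1]
T6·…·T1 = [-27 0 0 0; 0 -45/26 54/13 0; 0 -24/13 -10/13 0; 0 0 0 1]
det M = -243; M⁻¹ = [-1/27 0 0 0; 0 -10/117 -6/13 0; 0 8/39 -5/26 0; 0 0 0 1]
M⁻¹ · (-54, -306/13, -56/13)ᵀ = (2, 4, -4)ᵀ

p = (2, 4, -4)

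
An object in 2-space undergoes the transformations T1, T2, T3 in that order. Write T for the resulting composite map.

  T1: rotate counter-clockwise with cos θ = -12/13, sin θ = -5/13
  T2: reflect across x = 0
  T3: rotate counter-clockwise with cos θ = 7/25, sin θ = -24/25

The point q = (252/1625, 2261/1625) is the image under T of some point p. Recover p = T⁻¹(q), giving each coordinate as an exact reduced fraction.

T1 = [-12/13 5/13 0; -5/13 -12/13 0; 0 0 1]
T2·T1 = [12/13 -5/13 0; -5/13 -12/13 0; 0 0 1]
T3·…·T1 = [-36/325 -323/325 0; -323/325 36/325 0; 0 0 1]
det M = -1; M⁻¹ = [-36/325 -323/325 0; -323/325 36/325 0; 0 0 1]
M⁻¹ · (252/1625, 2261/1625)ᵀ = (-7/5, 0)ᵀ

p = (-7/5, 0)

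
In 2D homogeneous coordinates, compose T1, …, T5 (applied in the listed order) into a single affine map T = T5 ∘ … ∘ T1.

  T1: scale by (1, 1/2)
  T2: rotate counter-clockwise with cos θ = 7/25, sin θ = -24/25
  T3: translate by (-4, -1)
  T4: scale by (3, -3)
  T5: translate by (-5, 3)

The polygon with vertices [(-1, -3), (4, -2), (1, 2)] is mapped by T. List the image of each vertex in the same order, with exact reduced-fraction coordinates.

image vertices: (-554/25, 219/50), (-413/25, 459/25), (-332/25, 201/25)

T1 scale by (1, 1/2): (-1, -3) → (-1, -3/2); (4, -2) → (4, -1); (1, 2) → (1, 1)
T2 rotate counter-clockwise with cos θ = 7/25, sin θ = -24/25: (-1, -3/2) → (-43/25, 27/50); (4, -1) → (4/25, -103/25); (1, 1) → (31/25, -17/25)
T3 translate by (-4, -1): (-43/25, 27/50) → (-143/25, -23/50); (4/25, -103/25) → (-96/25, -128/25); (31/25, -17/25) → (-69/25, -42/25)
T4 scale by (3, -3): (-143/25, -23/50) → (-429/25, 69/50); (-96/25, -128/25) → (-288/25, 384/25); (-69/25, -42/25) → (-207/25, 126/25)
T5 translate by (-5, 3): (-429/25, 69/50) → (-554/25, 219/50); (-288/25, 384/25) → (-413/25, 459/25); (-207/25, 126/25) → (-332/25, 201/25)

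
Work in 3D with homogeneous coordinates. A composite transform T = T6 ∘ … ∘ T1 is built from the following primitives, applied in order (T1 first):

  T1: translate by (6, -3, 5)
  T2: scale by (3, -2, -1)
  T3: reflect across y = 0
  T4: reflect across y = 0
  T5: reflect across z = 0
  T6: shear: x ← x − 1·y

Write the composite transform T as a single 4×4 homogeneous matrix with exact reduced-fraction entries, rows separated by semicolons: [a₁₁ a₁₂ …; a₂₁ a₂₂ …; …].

T1 = [1 0 0 6; 0 1 0 -3; 0 0 1 5; 0 0 0 1]
T2·T1 = [3 0 0 18; 0 -2 0 6; 0 0 -1 -5; 0 0 0 1]
T3·…·T1 = [3 0 0 18; 0 2 0 -6; 0 0 -1 -5; 0 0 0 1]
T4·…·T1 = [3 0 0 18; 0 -2 0 6; 0 0 -1 -5; 0 0 0 1]
T5·…·T1 = [3 0 0 18; 0 -2 0 6; 0 0 1 5; 0 0 0 1]
T6·…·T1 = [3 2 0 12; 0 -2 0 6; 0 0 1 5; 0 0 0 1]

T = [3 2 0 12; 0 -2 0 6; 0 0 1 5; 0 0 0 1]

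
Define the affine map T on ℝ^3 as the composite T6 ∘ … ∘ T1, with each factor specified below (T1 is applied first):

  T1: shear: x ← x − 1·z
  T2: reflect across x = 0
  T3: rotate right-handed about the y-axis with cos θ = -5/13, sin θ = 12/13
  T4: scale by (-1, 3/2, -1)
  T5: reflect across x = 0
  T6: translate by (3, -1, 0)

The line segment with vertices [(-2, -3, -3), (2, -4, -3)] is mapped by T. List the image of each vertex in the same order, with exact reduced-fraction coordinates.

image vertices: (8/13, -11/2, -27/13), (28/13, -7, -75/13)

T1 shear: x ← x − 1·z: (-2, -3, -3) → (1, -3, -3); (2, -4, -3) → (5, -4, -3)
T2 reflect across x = 0: (1, -3, -3) → (-1, -3, -3); (5, -4, -3) → (-5, -4, -3)
T3 rotate right-handed about the y-axis with cos θ = -5/13, sin θ = 12/13: (-1, -3, -3) → (-31/13, -3, 27/13); (-5, -4, -3) → (-11/13, -4, 75/13)
T4 scale by (-1, 3/2, -1): (-31/13, -3, 27/13) → (31/13, -9/2, -27/13); (-11/13, -4, 75/13) → (11/13, -6, -75/13)
T5 reflect across x = 0: (31/13, -9/2, -27/13) → (-31/13, -9/2, -27/13); (11/13, -6, -75/13) → (-11/13, -6, -75/13)
T6 translate by (3, -1, 0): (-31/13, -9/2, -27/13) → (8/13, -11/2, -27/13); (-11/13, -6, -75/13) → (28/13, -7, -75/13)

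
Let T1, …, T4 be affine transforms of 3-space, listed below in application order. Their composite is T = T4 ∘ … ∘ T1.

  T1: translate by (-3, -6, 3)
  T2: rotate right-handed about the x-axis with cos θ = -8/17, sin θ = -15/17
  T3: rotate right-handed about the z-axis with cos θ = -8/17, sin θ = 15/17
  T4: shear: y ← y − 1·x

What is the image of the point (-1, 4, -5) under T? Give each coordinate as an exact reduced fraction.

T1 translate by (-3, -6, 3): (-1, 4, -5) → (-4, -2, -2)
T2 rotate right-handed about the x-axis with cos θ = -8/17, sin θ = -15/17: (-4, -2, -2) → (-4, -14/17, 46/17)
T3 rotate right-handed about the z-axis with cos θ = -8/17, sin θ = 15/17: (-4, -14/17, 46/17) → (754/289, -908/289, 46/17)
T4 shear: y ← y − 1·x: (754/289, -908/289, 46/17) → (754/289, -1662/289, 46/17)

T(p) = (754/289, -1662/289, 46/17)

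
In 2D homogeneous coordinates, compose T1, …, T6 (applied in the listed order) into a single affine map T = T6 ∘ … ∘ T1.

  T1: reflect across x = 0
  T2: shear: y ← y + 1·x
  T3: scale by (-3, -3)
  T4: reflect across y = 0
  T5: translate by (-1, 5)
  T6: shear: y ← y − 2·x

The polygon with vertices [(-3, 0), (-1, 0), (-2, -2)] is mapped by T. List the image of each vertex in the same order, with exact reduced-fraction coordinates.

image vertices: (-10, 34), (-4, 16), (-7, 19)

T1 reflect across x = 0: (-3, 0) → (3, 0); (-1, 0) → (1, 0); (-2, -2) → (2, -2)
T2 shear: y ← y + 1·x: (3, 0) → (3, 3); (1, 0) → (1, 1); (2, -2) → (2, 0)
T3 scale by (-3, -3): (3, 3) → (-9, -9); (1, 1) → (-3, -3); (2, 0) → (-6, 0)
T4 reflect across y = 0: (-9, -9) → (-9, 9); (-3, -3) → (-3, 3); (-6, 0) → (-6, 0)
T5 translate by (-1, 5): (-9, 9) → (-10, 14); (-3, 3) → (-4, 8); (-6, 0) → (-7, 5)
T6 shear: y ← y − 2·x: (-10, 14) → (-10, 34); (-4, 8) → (-4, 16); (-7, 5) → (-7, 19)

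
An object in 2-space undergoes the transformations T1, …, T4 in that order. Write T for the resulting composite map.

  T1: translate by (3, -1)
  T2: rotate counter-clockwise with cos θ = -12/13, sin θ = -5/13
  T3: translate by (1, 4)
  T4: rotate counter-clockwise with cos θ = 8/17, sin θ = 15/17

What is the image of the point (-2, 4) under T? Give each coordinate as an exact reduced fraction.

T(p) = (-37/221, 328/221)

T1 translate by (3, -1): (-2, 4) → (1, 3)
T2 rotate counter-clockwise with cos θ = -12/13, sin θ = -5/13: (1, 3) → (3/13, -41/13)
T3 translate by (1, 4): (3/13, -41/13) → (16/13, 11/13)
T4 rotate counter-clockwise with cos θ = 8/17, sin θ = 15/17: (16/13, 11/13) → (-37/221, 328/221)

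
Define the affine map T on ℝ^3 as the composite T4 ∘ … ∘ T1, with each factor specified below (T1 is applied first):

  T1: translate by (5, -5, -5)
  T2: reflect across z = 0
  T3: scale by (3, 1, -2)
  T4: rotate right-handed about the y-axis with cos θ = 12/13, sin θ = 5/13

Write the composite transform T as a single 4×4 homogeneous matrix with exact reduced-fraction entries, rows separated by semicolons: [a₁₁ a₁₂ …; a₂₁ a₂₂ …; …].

T = [36/13 0 10/13 10; 0 1 0 -5; -15/13 0 24/13 -15; 0 0 0 1]

T1 = [1 0 0 5; 0 1 0 -5; 0 0 1 -5; 0 0 0 1]
T2·T1 = [1 0 0 5; 0 1 0 -5; 0 0 -1 5; 0 0 0 1]
T3·…·T1 = [3 0 0 15; 0 1 0 -5; 0 0 2 -10; 0 0 0 1]
T4·…·T1 = [36/13 0 10/13 10; 0 1 0 -5; -15/13 0 24/13 -15; 0 0 0 1]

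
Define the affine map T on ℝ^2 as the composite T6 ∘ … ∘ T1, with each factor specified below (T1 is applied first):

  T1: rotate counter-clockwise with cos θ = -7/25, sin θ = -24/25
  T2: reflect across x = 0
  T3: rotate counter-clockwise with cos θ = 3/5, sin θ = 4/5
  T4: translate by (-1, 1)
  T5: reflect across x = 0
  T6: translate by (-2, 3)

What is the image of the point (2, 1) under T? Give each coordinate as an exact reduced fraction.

T(p) = (-63/25, 59/25)

T1 rotate counter-clockwise with cos θ = -7/25, sin θ = -24/25: (2, 1) → (2/5, -11/5)
T2 reflect across x = 0: (2/5, -11/5) → (-2/5, -11/5)
T3 rotate counter-clockwise with cos θ = 3/5, sin θ = 4/5: (-2/5, -11/5) → (38/25, -41/25)
T4 translate by (-1, 1): (38/25, -41/25) → (13/25, -16/25)
T5 reflect across x = 0: (13/25, -16/25) → (-13/25, -16/25)
T6 translate by (-2, 3): (-13/25, -16/25) → (-63/25, 59/25)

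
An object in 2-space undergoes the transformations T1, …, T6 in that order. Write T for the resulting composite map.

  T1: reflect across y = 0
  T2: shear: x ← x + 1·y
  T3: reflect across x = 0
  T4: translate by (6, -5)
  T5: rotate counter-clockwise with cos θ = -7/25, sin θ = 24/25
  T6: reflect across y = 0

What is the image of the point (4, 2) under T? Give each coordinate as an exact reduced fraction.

T(p) = (28/5, -29/5)

T1 reflect across y = 0: (4, 2) → (4, -2)
T2 shear: x ← x + 1·y: (4, -2) → (2, -2)
T3 reflect across x = 0: (2, -2) → (-2, -2)
T4 translate by (6, -5): (-2, -2) → (4, -7)
T5 rotate counter-clockwise with cos θ = -7/25, sin θ = 24/25: (4, -7) → (28/5, 29/5)
T6 reflect across y = 0: (28/5, 29/5) → (28/5, -29/5)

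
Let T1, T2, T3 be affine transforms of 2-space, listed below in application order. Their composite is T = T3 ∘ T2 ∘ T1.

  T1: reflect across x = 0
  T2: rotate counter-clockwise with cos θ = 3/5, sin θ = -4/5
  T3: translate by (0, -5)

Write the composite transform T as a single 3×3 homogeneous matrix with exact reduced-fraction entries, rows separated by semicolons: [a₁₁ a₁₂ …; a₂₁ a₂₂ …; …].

T1 = [-1 0 0; 0 1 0; 0 0 1]
T2·T1 = [-3/5 4/5 0; 4/5 3/5 0; 0 0 1]
T3·…·T1 = [-3/5 4/5 0; 4/5 3/5 -5; 0 0 1]

T = [-3/5 4/5 0; 4/5 3/5 -5; 0 0 1]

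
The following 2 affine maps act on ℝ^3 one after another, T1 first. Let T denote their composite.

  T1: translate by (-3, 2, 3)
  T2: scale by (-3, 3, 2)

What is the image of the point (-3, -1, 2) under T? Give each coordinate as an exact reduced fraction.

T1 translate by (-3, 2, 3): (-3, -1, 2) → (-6, 1, 5)
T2 scale by (-3, 3, 2): (-6, 1, 5) → (18, 3, 10)

T(p) = (18, 3, 10)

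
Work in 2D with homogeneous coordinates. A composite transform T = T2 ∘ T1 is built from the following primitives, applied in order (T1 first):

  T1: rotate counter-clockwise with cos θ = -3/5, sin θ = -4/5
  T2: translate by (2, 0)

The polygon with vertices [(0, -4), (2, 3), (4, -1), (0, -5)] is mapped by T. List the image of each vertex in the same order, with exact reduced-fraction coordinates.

image vertices: (-6/5, 12/5), (16/5, -17/5), (-6/5, -13/5), (-2, 3)

T1 rotate counter-clockwise with cos θ = -3/5, sin θ = -4/5: (0, -4) → (-16/5, 12/5); (2, 3) → (6/5, -17/5); (4, -1) → (-16/5, -13/5); (0, -5) → (-4, 3)
T2 translate by (2, 0): (-16/5, 12/5) → (-6/5, 12/5); (6/5, -17/5) → (16/5, -17/5); (-16/5, -13/5) → (-6/5, -13/5); (-4, 3) → (-2, 3)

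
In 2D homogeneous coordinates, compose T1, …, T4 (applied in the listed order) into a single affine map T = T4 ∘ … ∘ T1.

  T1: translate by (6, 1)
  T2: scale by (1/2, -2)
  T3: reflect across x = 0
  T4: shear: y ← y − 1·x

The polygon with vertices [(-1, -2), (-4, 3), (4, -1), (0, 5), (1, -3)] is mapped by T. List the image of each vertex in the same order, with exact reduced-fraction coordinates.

image vertices: (-5/2, 9/2), (-1, -7), (-5, 5), (-3, -9), (-7/2, 15/2)

T1 translate by (6, 1): (-1, -2) → (5, -1); (-4, 3) → (2, 4); (4, -1) → (10, 0); (0, 5) → (6, 6); (1, -3) → (7, -2)
T2 scale by (1/2, -2): (5, -1) → (5/2, 2); (2, 4) → (1, -8); (10, 0) → (5, 0); (6, 6) → (3, -12); (7, -2) → (7/2, 4)
T3 reflect across x = 0: (5/2, 2) → (-5/2, 2); (1, -8) → (-1, -8); (5, 0) → (-5, 0); (3, -12) → (-3, -12); (7/2, 4) → (-7/2, 4)
T4 shear: y ← y − 1·x: (-5/2, 2) → (-5/2, 9/2); (-1, -8) → (-1, -7); (-5, 0) → (-5, 5); (-3, -12) → (-3, -9); (-7/2, 4) → (-7/2, 15/2)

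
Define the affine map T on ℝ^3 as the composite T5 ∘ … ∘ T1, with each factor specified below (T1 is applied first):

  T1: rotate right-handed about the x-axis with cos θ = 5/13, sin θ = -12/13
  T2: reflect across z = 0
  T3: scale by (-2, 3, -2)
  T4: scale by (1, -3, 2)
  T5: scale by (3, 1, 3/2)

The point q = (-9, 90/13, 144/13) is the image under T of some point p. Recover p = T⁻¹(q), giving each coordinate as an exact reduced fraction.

p = (3/2, -2, 0)

T1 = [1 0 0 0; 0 5/13 12/13 0; 0 -12/13 5/13 0; 0 0 0 1]
T2·T1 = [1 0 0 0; 0 5/13 12/13 0; 0 12/13 -5/13 0; 0 0 0 1]
T3·…·T1 = [-2 0 0 0; 0 15/13 36/13 0; 0 -24/13 10/13 0; 0 0 0 1]
T4·…·T1 = [-2 0 0 0; 0 -45/13 -108/13 0; 0 -48/13 20/13 0; 0 0 0 1]
T5·…·T1 = [-6 0 0 0; 0 -45/13 -108/13 0; 0 -72/13 30/13 0; 0 0 0 1]
det M = 324; M⁻¹ = [-1/6 0 0 0; 0 -5/117 -2/13 0; 0 -4/39 5/78 0; 0 0 0 1]
M⁻¹ · (-9, 90/13, 144/13)ᵀ = (3/2, -2, 0)ᵀ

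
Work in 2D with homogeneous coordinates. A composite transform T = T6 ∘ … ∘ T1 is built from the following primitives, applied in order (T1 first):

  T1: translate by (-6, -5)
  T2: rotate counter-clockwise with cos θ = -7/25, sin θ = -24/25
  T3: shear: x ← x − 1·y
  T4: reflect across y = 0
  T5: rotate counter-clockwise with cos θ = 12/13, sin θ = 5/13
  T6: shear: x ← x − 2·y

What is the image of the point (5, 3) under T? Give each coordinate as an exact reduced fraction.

T(p) = (944/325, -851/325)

T1 translate by (-6, -5): (5, 3) → (-1, -2)
T2 rotate counter-clockwise with cos θ = -7/25, sin θ = -24/25: (-1, -2) → (-41/25, 38/25)
T3 shear: x ← x − 1·y: (-41/25, 38/25) → (-79/25, 38/25)
T4 reflect across y = 0: (-79/25, 38/25) → (-79/25, -38/25)
T5 rotate counter-clockwise with cos θ = 12/13, sin θ = 5/13: (-79/25, -38/25) → (-758/325, -851/325)
T6 shear: x ← x − 2·y: (-758/325, -851/325) → (944/325, -851/325)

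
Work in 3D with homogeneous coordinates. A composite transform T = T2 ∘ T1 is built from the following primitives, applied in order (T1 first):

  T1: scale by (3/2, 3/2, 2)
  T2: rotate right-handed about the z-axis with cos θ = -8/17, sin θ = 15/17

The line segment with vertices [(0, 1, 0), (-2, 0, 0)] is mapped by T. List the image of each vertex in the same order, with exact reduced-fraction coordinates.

T1 scale by (3/2, 3/2, 2): (0, 1, 0) → (0, 3/2, 0); (-2, 0, 0) → (-3, 0, 0)
T2 rotate right-handed about the z-axis with cos θ = -8/17, sin θ = 15/17: (0, 3/2, 0) → (-45/34, -12/17, 0); (-3, 0, 0) → (24/17, -45/17, 0)

image vertices: (-45/34, -12/17, 0), (24/17, -45/17, 0)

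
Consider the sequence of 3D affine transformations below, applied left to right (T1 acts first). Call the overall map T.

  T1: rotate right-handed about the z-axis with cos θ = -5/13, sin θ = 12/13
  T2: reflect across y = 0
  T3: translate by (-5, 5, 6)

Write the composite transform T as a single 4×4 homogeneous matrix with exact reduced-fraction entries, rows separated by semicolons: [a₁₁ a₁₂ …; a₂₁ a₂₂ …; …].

T1 = [-5/13 -12/13 0 0; 12/13 -5/13 0 0; 0 0 1 0; 0 0 0 1]
T2·T1 = [-5/13 -12/13 0 0; -12/13 5/13 0 0; 0 0 1 0; 0 0 0 1]
T3·…·T1 = [-5/13 -12/13 0 -5; -12/13 5/13 0 5; 0 0 1 6; 0 0 0 1]

T = [-5/13 -12/13 0 -5; -12/13 5/13 0 5; 0 0 1 6; 0 0 0 1]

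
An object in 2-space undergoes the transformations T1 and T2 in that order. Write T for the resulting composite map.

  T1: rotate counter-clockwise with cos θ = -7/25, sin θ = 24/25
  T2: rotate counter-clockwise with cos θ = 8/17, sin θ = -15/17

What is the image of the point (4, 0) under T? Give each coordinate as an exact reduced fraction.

T1 rotate counter-clockwise with cos θ = -7/25, sin θ = 24/25: (4, 0) → (-28/25, 96/25)
T2 rotate counter-clockwise with cos θ = 8/17, sin θ = -15/17: (-28/25, 96/25) → (1216/425, 1188/425)

T(p) = (1216/425, 1188/425)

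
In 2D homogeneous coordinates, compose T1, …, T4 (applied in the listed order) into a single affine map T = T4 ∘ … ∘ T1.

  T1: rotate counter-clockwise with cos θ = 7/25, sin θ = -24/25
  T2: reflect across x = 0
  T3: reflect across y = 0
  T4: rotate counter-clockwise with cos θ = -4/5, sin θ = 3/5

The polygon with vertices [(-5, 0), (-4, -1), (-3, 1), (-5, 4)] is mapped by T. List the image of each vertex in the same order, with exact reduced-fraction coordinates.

image vertices: (44/25, 117/25), (59/125, 512/125), (249/125, 307/125), (688/125, 409/125)

T1 rotate counter-clockwise with cos θ = 7/25, sin θ = -24/25: (-5, 0) → (-7/5, 24/5); (-4, -1) → (-52/25, 89/25); (-3, 1) → (3/25, 79/25); (-5, 4) → (61/25, 148/25)
T2 reflect across x = 0: (-7/5, 24/5) → (7/5, 24/5); (-52/25, 89/25) → (52/25, 89/25); (3/25, 79/25) → (-3/25, 79/25); (61/25, 148/25) → (-61/25, 148/25)
T3 reflect across y = 0: (7/5, 24/5) → (7/5, -24/5); (52/25, 89/25) → (52/25, -89/25); (-3/25, 79/25) → (-3/25, -79/25); (-61/25, 148/25) → (-61/25, -148/25)
T4 rotate counter-clockwise with cos θ = -4/5, sin θ = 3/5: (7/5, -24/5) → (44/25, 117/25); (52/25, -89/25) → (59/125, 512/125); (-3/25, -79/25) → (249/125, 307/125); (-61/25, -148/25) → (688/125, 409/125)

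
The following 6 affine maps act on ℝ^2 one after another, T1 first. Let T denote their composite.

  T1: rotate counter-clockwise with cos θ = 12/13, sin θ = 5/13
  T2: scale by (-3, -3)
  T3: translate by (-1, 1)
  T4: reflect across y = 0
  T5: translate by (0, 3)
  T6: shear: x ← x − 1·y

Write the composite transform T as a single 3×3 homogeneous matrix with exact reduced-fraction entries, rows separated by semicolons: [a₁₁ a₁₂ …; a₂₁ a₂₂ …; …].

T = [-51/13 -21/13 -3; 15/13 36/13 2; 0 0 1]

T1 = [12/13 -5/13 0; 5/13 12/13 0; 0 0 1]
T2·T1 = [-36/13 15/13 0; -15/13 -36/13 0; 0 0 1]
T3·…·T1 = [-36/13 15/13 -1; -15/13 -36/13 1; 0 0 1]
T4·…·T1 = [-36/13 15/13 -1; 15/13 36/13 -1; 0 0 1]
T5·…·T1 = [-36/13 15/13 -1; 15/13 36/13 2; 0 0 1]
T6·…·T1 = [-51/13 -21/13 -3; 15/13 36/13 2; 0 0 1]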